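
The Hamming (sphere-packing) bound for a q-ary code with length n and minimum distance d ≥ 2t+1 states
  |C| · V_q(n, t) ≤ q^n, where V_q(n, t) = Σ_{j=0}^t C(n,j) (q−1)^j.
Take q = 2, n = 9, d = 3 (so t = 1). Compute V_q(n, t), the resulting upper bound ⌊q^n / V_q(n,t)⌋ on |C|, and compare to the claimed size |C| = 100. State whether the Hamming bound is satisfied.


V_q(n, t) = 10, q^n = 512, Hamming bound = 51, |C| = 100 > bound (violated).

Step 1: Compute V_q(n, t) = Σ_{j=0}^1 C(n, j) (q−1)^j.
  j = 0: C(9,0)·(1)^0 = 1·1 = 1.
  j = 1: C(9,1)·(1)^1 = 9·1 = 9.
  V_q(n, t) = 1 + 9 = 10.
Step 2: q^n = 2^9 = 512.
Step 3: Hamming bound ⌊q^n / V_q(n,t)⌋ = ⌊512/10⌋ = 51.
Step 4: Compare |C| = 100 to 51: violated.
The claimed |C| lies above the Hamming bound, so no 2-ary code of length 9 with d ≥ 3 can have 100 codewords.


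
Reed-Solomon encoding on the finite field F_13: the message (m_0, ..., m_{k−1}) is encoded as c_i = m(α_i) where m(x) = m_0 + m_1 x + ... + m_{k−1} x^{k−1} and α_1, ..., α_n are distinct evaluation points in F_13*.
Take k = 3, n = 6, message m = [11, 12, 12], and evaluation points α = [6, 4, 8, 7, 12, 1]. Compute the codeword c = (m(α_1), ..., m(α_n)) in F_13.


c = [8, 4, 4, 7, 11, 9]

Message polynomial: m(x) = 11 + 12·x + 12·x^2 (mod 13).
For each evaluation point α_i, compute m(α_i) mod 13:
  α_1 = 6: Horner steps 12 → 6 → 8, so m(6) = 8.
  α_2 = 4: Horner steps 12 → 8 → 4, so m(4) = 4.
  α_3 = 8: Horner steps 12 → 4 → 4, so m(8) = 4.
  α_4 = 7: Horner steps 12 → 5 → 7, so m(7) = 7.
  α_5 = 12: Horner steps 12 → 0 → 11, so m(12) = 11.
  α_6 = 1: Horner steps 12 → 11 → 9, so m(1) = 9.
Codeword c = [8, 4, 4, 7, 11, 9] ∈ F_13^6.


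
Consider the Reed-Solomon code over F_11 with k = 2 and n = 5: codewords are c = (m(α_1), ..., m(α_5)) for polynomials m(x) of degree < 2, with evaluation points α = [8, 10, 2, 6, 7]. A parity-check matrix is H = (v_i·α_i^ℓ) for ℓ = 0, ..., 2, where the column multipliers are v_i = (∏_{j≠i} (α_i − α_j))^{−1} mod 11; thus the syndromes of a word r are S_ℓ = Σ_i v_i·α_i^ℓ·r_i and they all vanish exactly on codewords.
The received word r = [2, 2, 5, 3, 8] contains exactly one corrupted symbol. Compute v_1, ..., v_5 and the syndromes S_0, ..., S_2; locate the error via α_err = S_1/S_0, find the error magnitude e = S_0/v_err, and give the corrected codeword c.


S = (9, 2, 9), error at position 2, error magnitude e = 1, c = [2, 1, 5, 3, 8].

Step 1: column multipliers v_i = (∏_{j≠i}(α_i − α_j))^{−1} mod 11.
  i = 1 (α = 8): (8−10)(8−2)(8−6)(8−7) = (−2)·6·2·1 = −24 ≡ 9, so v_1 = 9^{−1} = 5 (mod 11).
  i = 2 (α = 10): (10−8)(10−2)(10−6)(10−7) = 2·8·4·3 = 192 ≡ 5, so v_2 = 5^{−1} = 9 (mod 11).
  i = 3 (α = 2): (2−8)(2−10)(2−6)(2−7) = (−6)·(−8)·(−4)·(−5) = 960 ≡ 3, so v_3 = 3^{−1} = 4 (mod 11).
  i = 4 (α = 6): (6−8)(6−10)(6−2)(6−7) = (−2)·(−4)·4·(−1) = −32 ≡ 1, so v_4 = 1^{−1} = 1 (mod 11).
  i = 5 (α = 7): (7−8)(7−10)(7−2)(7−6) = (−1)·(−3)·5·1 = 15 ≡ 4, so v_5 = 4^{−1} = 3 (mod 11).
  v = [5, 9, 4, 1, 3].
Step 2: syndromes of r = [2, 2, 5, 3, 8] (all sums mod 11).
  S_0 = Σ v_i r_i = 5·2 + 9·2 + 4·5 + 1·3 + 3·8 = 75 ≡ 9.
  S_1 = Σ v_i α_i r_i = 5·8·2 + 9·10·2 + 4·2·5 + 1·6·3 + 3·7·8 = 486 ≡ 2.
  α_i^2 mod 11 = [9, 1, 4, 3, 5].
  S_2 = Σ v_i α_i^2 r_i = 5·9·2 + 9·1·2 + 4·4·5 + 1·3·3 + 3·5·8 = 317 ≡ 9.
  S = (9, 2, 9) ≠ 0, so r is not a codeword (an error is present).
Step 3: locate the error. For a single error e at position i, S_ℓ = v_i·e·α_i^ℓ, so α_err = S_1/S_0.
  S_0^{−1} = 9^{−1} = 5 (mod 11), so α_err = 2·5 = 10 ≡ 10 = α_2. Error position i = 2.
  Consistency check: S_2/S_1 = 9·6 = 54 ≡ 10 = α_err ✓ (single-error assumption holds).
Step 4: error magnitude e = S_0/v_2 = S_0·∏_{j≠2}(α_2 − α_j) = 9·5 = 45 ≡ 1 (mod 11).
Step 5: correct position 2: c_2 = r_2 − e = 2 − 1 ≡ 1 (mod 11). Hence c = [2, 1, 5, 3, 8].
  Check: interpolating c through the α_i gives m(x) = 6 + 5·x (degree < 2) with m(α_i) = c_i for every i, so c is indeed a codeword.


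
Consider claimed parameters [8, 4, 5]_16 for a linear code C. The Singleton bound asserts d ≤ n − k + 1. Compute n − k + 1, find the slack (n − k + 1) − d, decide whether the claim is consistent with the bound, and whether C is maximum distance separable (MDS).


Singleton RHS = n − k + 1 = 5, slack = 0, bound satisfied, MDS.

Singleton bound: d ≤ n − k + 1.
Here n = 8, k = 4, so n − k + 1 = 5.
Given d = 5, check d ≤ 5: YES.
Slack = (n − k + 1) − d = 0.
The code is MDS (slack = 0).
Description: the claimed parameters are [8, 4, 5]_16; such a code would be MDS (meets Singleton bound).


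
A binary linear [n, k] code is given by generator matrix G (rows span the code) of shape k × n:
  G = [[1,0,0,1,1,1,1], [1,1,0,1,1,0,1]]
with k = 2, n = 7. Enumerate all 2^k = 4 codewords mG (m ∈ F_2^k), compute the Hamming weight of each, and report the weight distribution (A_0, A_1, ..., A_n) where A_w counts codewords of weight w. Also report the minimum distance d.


Weight distribution: A_0 = 1, A_2 = 1, A_5 = 2. Minimum distance d = 2.

Enumerate all 2^2 = 4 messages m ∈ F_2^2.
For each, compute codeword c = mG in F_2^7, then tally its weight.
  m = 00 → c = 0000000, weight = 0.
  m = 10 → c = 1001111, weight = 5.
  m = 01 → c = 1101101, weight = 5.
  m = 11 → c = 0100010, weight = 2.
Tally weights:
  weight 0: 1 codewords.
  weight 2: 1 codewords.
  weight 5: 2 codewords.
Minimum distance d = smallest w > 0 with A_w > 0 = 2.
Sanity: Σ A_w = 4 = 2^2 = 4 ✓.


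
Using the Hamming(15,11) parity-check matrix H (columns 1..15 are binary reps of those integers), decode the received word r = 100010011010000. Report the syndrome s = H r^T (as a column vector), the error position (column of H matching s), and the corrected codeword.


s = (1, 1, 1, 0)^T, error position = 14, corrected codeword c = 100010011010010

Compute s = H r^T mod 2 one row at a time:
  s_1 = 1 + 1 + 0 + 1 + 0 + 0 + 0 + 0 = 3 ≡ 1 (mod 2).
  s_2 = 0 + 1 + 0 + 0 + 0 + 0 + 0 + 0 = 1 ≡ 1 (mod 2).
  s_3 = 0 + 0 + 0 + 0 + 0 + 1 + 0 + 0 = 1 ≡ 1 (mod 2).
  s_4 = 1 + 0 + 1 + 0 + 1 + 1 + 0 + 0 = 4 ≡ 0 (mod 2).
s = (1, 1, 1, 0)^T — this equals column 14 of H (binary 1110), so error is at position 14.
Correct: flip bit 14 of r = 100010011010000 to get c = 100010011010010.


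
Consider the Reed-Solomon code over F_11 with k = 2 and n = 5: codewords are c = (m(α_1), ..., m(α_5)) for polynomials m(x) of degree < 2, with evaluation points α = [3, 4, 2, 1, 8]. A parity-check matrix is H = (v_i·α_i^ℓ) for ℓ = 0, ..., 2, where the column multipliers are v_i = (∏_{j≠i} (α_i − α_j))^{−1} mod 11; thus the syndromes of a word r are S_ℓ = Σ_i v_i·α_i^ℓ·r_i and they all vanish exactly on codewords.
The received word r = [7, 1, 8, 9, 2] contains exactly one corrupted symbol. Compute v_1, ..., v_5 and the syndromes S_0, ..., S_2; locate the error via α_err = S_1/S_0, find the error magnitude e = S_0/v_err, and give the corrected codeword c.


S = (8, 10, 7), error at position 2, error magnitude e = 6, c = [7, 6, 8, 9, 2].

Step 1: column multipliers v_i = (∏_{j≠i}(α_i − α_j))^{−1} mod 11.
  i = 1 (α = 3): (3−4)(3−2)(3−1)(3−8) = (−1)·1·2·(−5) = 10 ≡ 10, so v_1 = 10^{−1} = 10 (mod 11).
  i = 2 (α = 4): (4−3)(4−2)(4−1)(4−8) = 1·2·3·(−4) = −24 ≡ 9, so v_2 = 9^{−1} = 5 (mod 11).
  i = 3 (α = 2): (2−3)(2−4)(2−1)(2−8) = (−1)·(−2)·1·(−6) = −12 ≡ 10, so v_3 = 10^{−1} = 10 (mod 11).
  i = 4 (α = 1): (1−3)(1−4)(1−2)(1−8) = (−2)·(−3)·(−1)·(−7) = 42 ≡ 9, so v_4 = 9^{−1} = 5 (mod 11).
  i = 5 (α = 8): (8−3)(8−4)(8−2)(8−1) = 5·4·6·7 = 840 ≡ 4, so v_5 = 4^{−1} = 3 (mod 11).
  v = [10, 5, 10, 5, 3].
Step 2: syndromes of r = [7, 1, 8, 9, 2] (all sums mod 11).
  S_0 = Σ v_i r_i = 10·7 + 5·1 + 10·8 + 5·9 + 3·2 = 206 ≡ 8.
  S_1 = Σ v_i α_i r_i = 10·3·7 + 5·4·1 + 10·2·8 + 5·1·9 + 3·8·2 = 483 ≡ 10.
  α_i^2 mod 11 = [9, 5, 4, 1, 9].
  S_2 = Σ v_i α_i^2 r_i = 10·9·7 + 5·5·1 + 10·4·8 + 5·1·9 + 3·9·2 = 1074 ≡ 7.
  S = (8, 10, 7) ≠ 0, so r is not a codeword (an error is present).
Step 3: locate the error. For a single error e at position i, S_ℓ = v_i·e·α_i^ℓ, so α_err = S_1/S_0.
  S_0^{−1} = 8^{−1} = 7 (mod 11), so α_err = 10·7 = 70 ≡ 4 = α_2. Error position i = 2.
  Consistency check: S_2/S_1 = 7·10 = 70 ≡ 4 = α_err ✓ (single-error assumption holds).
Step 4: error magnitude e = S_0/v_2 = S_0·∏_{j≠2}(α_2 − α_j) = 8·9 = 72 ≡ 6 (mod 11).
Step 5: correct position 2: c_2 = r_2 − e = 1 − 6 ≡ 6 (mod 11). Hence c = [7, 6, 8, 9, 2].
  Check: interpolating c through the α_i gives m(x) = 10 + 10·x (degree < 2) with m(α_i) = c_i for every i, so c is indeed a codeword.


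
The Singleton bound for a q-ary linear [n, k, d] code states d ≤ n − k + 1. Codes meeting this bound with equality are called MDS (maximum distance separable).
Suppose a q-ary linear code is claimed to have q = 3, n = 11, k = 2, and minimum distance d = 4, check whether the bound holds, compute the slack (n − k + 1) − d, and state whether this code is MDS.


Singleton RHS = n − k + 1 = 10, slack = 6, bound satisfied, not MDS.

Singleton bound: d ≤ n − k + 1.
Here n = 11, k = 2, so n − k + 1 = 10.
Given d = 4, check d ≤ 10: YES.
Slack = (n − k + 1) − d = 6.
The code is NOT MDS (slack = 6 > 0).
Description: the claimed parameters are [11, 2, 4]_3; such a code would be non-MDS.


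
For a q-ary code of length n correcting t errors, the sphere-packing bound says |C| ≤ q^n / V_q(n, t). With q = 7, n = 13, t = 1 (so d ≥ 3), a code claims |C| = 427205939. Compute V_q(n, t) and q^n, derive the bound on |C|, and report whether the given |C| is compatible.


V_q(n, t) = 79, q^n = 96889010407, Hamming bound = 1226443169, |C| = 427205939 ≤ bound (satisfied).

Step 1: Compute V_q(n, t) = Σ_{j=0}^1 C(n, j) (q−1)^j.
  j = 0: C(13,0)·(6)^0 = 1·1 = 1.
  j = 1: C(13,1)·(6)^1 = 13·6 = 78.
  V_q(n, t) = 1 + 78 = 79.
Step 2: q^n = 7^13 = 96889010407.
Step 3: Hamming bound ⌊q^n / V_q(n,t)⌋ = ⌊96889010407/79⌋ = 1226443169.
Step 4: Compare |C| = 427205939 to 1226443169: satisfied.
The claimed |C| lies below the Hamming bound.


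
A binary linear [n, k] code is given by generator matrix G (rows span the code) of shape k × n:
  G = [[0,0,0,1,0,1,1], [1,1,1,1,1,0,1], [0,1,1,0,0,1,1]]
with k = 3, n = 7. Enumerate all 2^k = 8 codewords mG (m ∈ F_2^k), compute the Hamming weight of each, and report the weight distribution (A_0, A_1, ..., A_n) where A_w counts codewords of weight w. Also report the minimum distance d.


Weight distribution: A_0 = 1, A_3 = 3, A_4 = 2, A_5 = 1, A_6 = 1. Minimum distance d = 3.

Enumerate all 2^3 = 8 messages m ∈ F_2^3.
For each, compute codeword c = mG in F_2^7, then tally its weight.
  m = 000 → c = 0000000, weight = 0.
  m = 100 → c = 0001011, weight = 3.
  m = 010 → c = 1111101, weight = 6.
  m = 110 → c = 1110110, weight = 5.
  m = 001 → c = 0110011, weight = 4.
  m = 101 → c = 0111000, weight = 3.
  m = 011 → c = 1001110, weight = 4.
  m = 111 → c = 1000101, weight = 3.
Tally weights:
  weight 0: 1 codewords.
  weight 3: 3 codewords.
  weight 4: 2 codewords.
  weight 5: 1 codewords.
  weight 6: 1 codewords.
Minimum distance d = smallest w > 0 with A_w > 0 = 3.
Sanity: Σ A_w = 8 = 2^3 = 8 ✓.


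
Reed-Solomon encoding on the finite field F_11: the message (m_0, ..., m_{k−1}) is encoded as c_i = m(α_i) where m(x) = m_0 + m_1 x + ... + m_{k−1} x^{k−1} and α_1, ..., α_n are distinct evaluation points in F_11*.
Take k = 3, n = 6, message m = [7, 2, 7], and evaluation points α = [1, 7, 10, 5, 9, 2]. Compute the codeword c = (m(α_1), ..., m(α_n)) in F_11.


c = [5, 1, 1, 5, 9, 6]

Message polynomial: m(x) = 7 + 2·x + 7·x^2 (mod 11).
For each evaluation point α_i, compute m(α_i) mod 11:
  α_1 = 1: Horner steps 7 → 9 → 5, so m(1) = 5.
  α_2 = 7: Horner steps 7 → 7 → 1, so m(7) = 1.
  α_3 = 10: Horner steps 7 → 6 → 1, so m(10) = 1.
  α_4 = 5: Horner steps 7 → 4 → 5, so m(5) = 5.
  α_5 = 9: Horner steps 7 → 10 → 9, so m(9) = 9.
  α_6 = 2: Horner steps 7 → 5 → 6, so m(2) = 6.
Codeword c = [5, 1, 1, 5, 9, 6] ∈ F_11^6.


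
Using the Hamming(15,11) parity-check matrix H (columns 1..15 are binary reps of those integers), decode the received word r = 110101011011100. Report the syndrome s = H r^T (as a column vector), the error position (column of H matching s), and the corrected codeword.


s = (1, 0, 1, 0)^T, error position = 10, corrected codeword c = 110101011111100

Compute s = H r^T mod 2 one row at a time:
  s_1 = 1 + 1 + 0 + 1 + 1 + 1 + 0 + 0 = 5 ≡ 1 (mod 2).
  s_2 = 1 + 0 + 1 + 0 + 1 + 1 + 0 + 0 = 4 ≡ 0 (mod 2).
  s_3 = 1 + 0 + 1 + 0 + 0 + 1 + 0 + 0 = 3 ≡ 1 (mod 2).
  s_4 = 1 + 0 + 0 + 0 + 1 + 1 + 1 + 0 = 4 ≡ 0 (mod 2).
s = (1, 0, 1, 0)^T — this equals column 10 of H (binary 1010), so error is at position 10.
Correct: flip bit 10 of r = 110101011011100 to get c = 110101011111100.


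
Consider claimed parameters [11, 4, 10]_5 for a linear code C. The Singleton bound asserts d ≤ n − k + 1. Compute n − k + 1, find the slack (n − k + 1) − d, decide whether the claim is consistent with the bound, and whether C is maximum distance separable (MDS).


Singleton RHS = n − k + 1 = 8, slack = -2, bound violated (no such code; not MDS).

Singleton bound: d ≤ n − k + 1.
Here n = 11, k = 4, so n − k + 1 = 8.
Given d = 10, check d ≤ 8: NO.
Slack = (n − k + 1) − d = -2.
The slack is negative: d = 10 exceeds n − k + 1 = 8 by 2, so the Singleton bound is violated and no linear [11, 4, 10]_5 code can exist. In particular it is not MDS (MDS requires d = n − k + 1 exactly).
Description: the claimed parameters are [11, 4, 10]_5; such a code would be impossible (violates the Singleton bound).


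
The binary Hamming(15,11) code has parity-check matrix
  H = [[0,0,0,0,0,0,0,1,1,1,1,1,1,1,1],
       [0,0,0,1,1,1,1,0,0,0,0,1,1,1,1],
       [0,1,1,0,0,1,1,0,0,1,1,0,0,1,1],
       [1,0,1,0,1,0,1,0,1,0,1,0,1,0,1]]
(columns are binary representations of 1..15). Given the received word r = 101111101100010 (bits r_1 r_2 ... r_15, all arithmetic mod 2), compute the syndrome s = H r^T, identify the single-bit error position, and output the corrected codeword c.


s = (1, 1, 1, 1)^T, error position = 15, corrected codeword c = 101111101100011

Compute s = H r^T mod 2 one row at a time:
  s_1 = 0 + 1 + 1 + 0 + 0 + 0 + 1 + 0 = 3 ≡ 1 (mod 2).
  s_2 = 1 + 1 + 1 + 1 + 0 + 0 + 1 + 0 = 5 ≡ 1 (mod 2).
  s_3 = 0 + 1 + 1 + 1 + 1 + 0 + 1 + 0 = 5 ≡ 1 (mod 2).
  s_4 = 1 + 1 + 1 + 1 + 1 + 0 + 0 + 0 = 5 ≡ 1 (mod 2).
s = (1, 1, 1, 1)^T — this equals column 15 of H (binary 1111), so error is at position 15.
Correct: flip bit 15 of r = 101111101100010 to get c = 101111101100011.


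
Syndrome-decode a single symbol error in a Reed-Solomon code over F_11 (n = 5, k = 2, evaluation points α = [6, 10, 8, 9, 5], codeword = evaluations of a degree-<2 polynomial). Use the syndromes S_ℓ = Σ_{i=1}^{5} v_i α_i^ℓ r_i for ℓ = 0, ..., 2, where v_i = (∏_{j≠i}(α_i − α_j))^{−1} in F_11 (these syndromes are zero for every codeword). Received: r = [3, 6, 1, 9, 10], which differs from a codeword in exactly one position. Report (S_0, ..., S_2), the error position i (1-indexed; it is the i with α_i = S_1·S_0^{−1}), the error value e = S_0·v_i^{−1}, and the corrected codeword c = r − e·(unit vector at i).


S = (2, 1, 6), error at position 1, error magnitude e = 7, c = [7, 6, 1, 9, 10].

Step 1: column multipliers v_i = (∏_{j≠i}(α_i − α_j))^{−1} mod 11.
  i = 1 (α = 6): (6−10)(6−8)(6−9)(6−5) = (−4)·(−2)·(−3)·1 = −24 ≡ 9, so v_1 = 9^{−1} = 5 (mod 11).
  i = 2 (α = 10): (10−6)(10−8)(10−9)(10−5) = 4·2·1·5 = 40 ≡ 7, so v_2 = 7^{−1} = 8 (mod 11).
  i = 3 (α = 8): (8−6)(8−10)(8−9)(8−5) = 2·(−2)·(−1)·3 = 12 ≡ 1, so v_3 = 1^{−1} = 1 (mod 11).
  i = 4 (α = 9): (9−6)(9−10)(9−8)(9−5) = 3·(−1)·1·4 = −12 ≡ 10, so v_4 = 10^{−1} = 10 (mod 11).
  i = 5 (α = 5): (5−6)(5−10)(5−8)(5−9) = (−1)·(−5)·(−3)·(−4) = 60 ≡ 5, so v_5 = 5^{−1} = 9 (mod 11).
  v = [5, 8, 1, 10, 9].
Step 2: syndromes of r = [3, 6, 1, 9, 10] (all sums mod 11).
  S_0 = Σ v_i r_i = 5·3 + 8·6 + 1·1 + 10·9 + 9·10 = 244 ≡ 2.
  S_1 = Σ v_i α_i r_i = 5·6·3 + 8·10·6 + 1·8·1 + 10·9·9 + 9·5·10 = 1838 ≡ 1.
  α_i^2 mod 11 = [3, 1, 9, 4, 3].
  S_2 = Σ v_i α_i^2 r_i = 5·3·3 + 8·1·6 + 1·9·1 + 10·4·9 + 9·3·10 = 732 ≡ 6.
  S = (2, 1, 6) ≠ 0, so r is not a codeword (an error is present).
Step 3: locate the error. For a single error e at position i, S_ℓ = v_i·e·α_i^ℓ, so α_err = S_1/S_0.
  S_0^{−1} = 2^{−1} = 6 (mod 11), so α_err = 1·6 = 6 ≡ 6 = α_1. Error position i = 1.
  Consistency check: S_2/S_1 = 6·1 = 6 ≡ 6 = α_err ✓ (single-error assumption holds).
Step 4: error magnitude e = S_0/v_1 = S_0·∏_{j≠1}(α_1 − α_j) = 2·9 = 18 ≡ 7 (mod 11).
Step 5: correct position 1: c_1 = r_1 − e = 3 − 7 ≡ 7 (mod 11). Hence c = [7, 6, 1, 9, 10].
  Check: interpolating c through the α_i gives m(x) = 3 + 8·x (degree < 2) with m(α_i) = c_i for every i, so c is indeed a codeword.


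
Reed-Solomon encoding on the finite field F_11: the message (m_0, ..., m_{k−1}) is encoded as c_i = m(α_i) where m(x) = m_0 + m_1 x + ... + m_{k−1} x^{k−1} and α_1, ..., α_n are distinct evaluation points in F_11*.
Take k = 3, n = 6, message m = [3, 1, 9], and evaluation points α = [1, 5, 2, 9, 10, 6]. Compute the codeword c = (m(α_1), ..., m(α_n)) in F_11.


c = [2, 2, 8, 4, 0, 3]

Message polynomial: m(x) = 3 + 1·x + 9·x^2 (mod 11).
For each evaluation point α_i, compute m(α_i) mod 11:
  α_1 = 1: Horner steps 9 → 10 → 2, so m(1) = 2.
  α_2 = 5: Horner steps 9 → 2 → 2, so m(5) = 2.
  α_3 = 2: Horner steps 9 → 8 → 8, so m(2) = 8.
  α_4 = 9: Horner steps 9 → 5 → 4, so m(9) = 4.
  α_5 = 10: Horner steps 9 → 3 → 0, so m(10) = 0.
  α_6 = 6: Horner steps 9 → 0 → 3, so m(6) = 3.
Codeword c = [2, 2, 8, 4, 0, 3] ∈ F_11^6.


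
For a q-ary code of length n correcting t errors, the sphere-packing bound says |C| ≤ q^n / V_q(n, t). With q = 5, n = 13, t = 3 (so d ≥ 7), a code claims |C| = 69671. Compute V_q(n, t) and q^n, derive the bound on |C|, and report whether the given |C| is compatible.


V_q(n, t) = 19605, q^n = 1220703125, Hamming bound = 62264, |C| = 69671 > bound (violated).

Step 1: Compute V_q(n, t) = Σ_{j=0}^3 C(n, j) (q−1)^j.
  j = 0: C(13,0)·(4)^0 = 1·1 = 1.
  j = 1: C(13,1)·(4)^1 = 13·4 = 52.
  j = 2: C(13,2)·(4)^2 = 78·16 = 1248.
  j = 3: C(13,3)·(4)^3 = 286·64 = 18304.
  V_q(n, t) = 1 + 52 + 1248 + 18304 = 19605.
Step 2: q^n = 5^13 = 1220703125.
Step 3: Hamming bound ⌊q^n / V_q(n,t)⌋ = ⌊1220703125/19605⌋ = 62264.
Step 4: Compare |C| = 69671 to 62264: violated.
The claimed |C| lies above the Hamming bound, so no 5-ary code of length 13 with d ≥ 7 can have 69671 codewords.


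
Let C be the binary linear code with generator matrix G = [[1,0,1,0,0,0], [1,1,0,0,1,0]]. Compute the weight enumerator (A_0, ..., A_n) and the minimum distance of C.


Weight distribution: A_0 = 1, A_2 = 1, A_3 = 2. Minimum distance d = 2.

Enumerate all 2^2 = 4 messages m ∈ F_2^2.
For each, compute codeword c = mG in F_2^6, then tally its weight.
  m = 00 → c = 000000, weight = 0.
  m = 10 → c = 101000, weight = 2.
  m = 01 → c = 110010, weight = 3.
  m = 11 → c = 011010, weight = 3.
Tally weights:
  weight 0: 1 codewords.
  weight 2: 1 codewords.
  weight 3: 2 codewords.
Minimum distance d = smallest w > 0 with A_w > 0 = 2.
Sanity: Σ A_w = 4 = 2^2 = 4 ✓.


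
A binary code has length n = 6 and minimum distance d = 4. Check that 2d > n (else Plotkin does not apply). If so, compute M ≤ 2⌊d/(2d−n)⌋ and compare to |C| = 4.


Plotkin bound M ≤ 4; given |C| = 4 ≤ bound (satisfied).

Check applicability: 2d = 8, n = 6.
2d − n = 2 > 0, so Plotkin applies.
Compute d/(2d−n) = 4/2 ≈ 2.0000.
⌊d/(2d−n)⌋ = 2.
Plotkin bound: M ≤ 2·2 = 4.
Given |C| = 4, check: satisfied.
This |C| is at the Plotkin bound.


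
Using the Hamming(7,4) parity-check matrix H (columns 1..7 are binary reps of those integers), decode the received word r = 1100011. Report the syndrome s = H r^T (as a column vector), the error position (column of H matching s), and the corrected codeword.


s = (0, 1, 0)^T, error position = 2, corrected codeword c = 1000011

Compute s = H r^T mod 2 one row at a time:
  s_1 = 0 + 0 + 1 + 1 = 2 ≡ 0 (mod 2).
  s_2 = 1 + 0 + 1 + 1 = 3 ≡ 1 (mod 2).
  s_3 = 1 + 0 + 0 + 1 = 2 ≡ 0 (mod 2).
s = (0, 1, 0)^T — this equals column 2 of H (binary 010), so error is at position 2.
Correct: flip bit 2 of r = 1100011 to get c = 1000011.


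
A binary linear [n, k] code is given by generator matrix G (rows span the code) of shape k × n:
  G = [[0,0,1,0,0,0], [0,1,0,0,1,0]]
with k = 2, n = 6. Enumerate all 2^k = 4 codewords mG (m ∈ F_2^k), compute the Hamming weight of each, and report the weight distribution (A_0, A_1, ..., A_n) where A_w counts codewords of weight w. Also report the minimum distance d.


Weight distribution: A_0 = 1, A_1 = 1, A_2 = 1, A_3 = 1. Minimum distance d = 1.

Enumerate all 2^2 = 4 messages m ∈ F_2^2.
For each, compute codeword c = mG in F_2^6, then tally its weight.
  m = 00 → c = 000000, weight = 0.
  m = 10 → c = 001000, weight = 1.
  m = 01 → c = 010010, weight = 2.
  m = 11 → c = 011010, weight = 3.
Tally weights:
  weight 0: 1 codewords.
  weight 1: 1 codewords.
  weight 2: 1 codewords.
  weight 3: 1 codewords.
Minimum distance d = smallest w > 0 with A_w > 0 = 1.
Sanity: Σ A_w = 4 = 2^2 = 4 ✓.


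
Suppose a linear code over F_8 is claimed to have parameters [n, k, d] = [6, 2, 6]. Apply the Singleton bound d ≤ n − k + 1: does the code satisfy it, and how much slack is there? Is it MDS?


Singleton RHS = n − k + 1 = 5, slack = -1, bound violated (no such code; not MDS).

Singleton bound: d ≤ n − k + 1.
Here n = 6, k = 2, so n − k + 1 = 5.
Given d = 6, check d ≤ 5: NO.
Slack = (n − k + 1) − d = -1.
The slack is negative: d = 6 exceeds n − k + 1 = 5 by 1, so the Singleton bound is violated and no linear [6, 2, 6]_8 code can exist. In particular it is not MDS (MDS requires d = n − k + 1 exactly).
Description: the claimed parameters are [6, 2, 6]_8; such a code would be impossible (violates the Singleton bound).


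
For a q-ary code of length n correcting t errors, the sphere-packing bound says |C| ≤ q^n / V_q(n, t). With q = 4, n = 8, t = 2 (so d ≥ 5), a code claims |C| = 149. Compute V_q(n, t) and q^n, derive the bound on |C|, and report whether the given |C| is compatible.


V_q(n, t) = 277, q^n = 65536, Hamming bound = 236, |C| = 149 ≤ bound (satisfied).

Step 1: Compute V_q(n, t) = Σ_{j=0}^2 C(n, j) (q−1)^j.
  j = 0: C(8,0)·(3)^0 = 1·1 = 1.
  j = 1: C(8,1)·(3)^1 = 8·3 = 24.
  j = 2: C(8,2)·(3)^2 = 28·9 = 252.
  V_q(n, t) = 1 + 24 + 252 = 277.
Step 2: q^n = 4^8 = 65536.
Step 3: Hamming bound ⌊q^n / V_q(n,t)⌋ = ⌊65536/277⌋ = 236.
Step 4: Compare |C| = 149 to 236: satisfied.
The claimed |C| lies below the Hamming bound.


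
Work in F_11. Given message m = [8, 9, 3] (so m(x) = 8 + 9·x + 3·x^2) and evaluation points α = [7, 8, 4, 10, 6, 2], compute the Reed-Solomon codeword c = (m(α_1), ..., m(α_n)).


c = [9, 8, 4, 2, 5, 5]

Message polynomial: m(x) = 8 + 9·x + 3·x^2 (mod 11).
For each evaluation point α_i, compute m(α_i) mod 11:
  α_1 = 7: Horner steps 3 → 8 → 9, so m(7) = 9.
  α_2 = 8: Horner steps 3 → 0 → 8, so m(8) = 8.
  α_3 = 4: Horner steps 3 → 10 → 4, so m(4) = 4.
  α_4 = 10: Horner steps 3 → 6 → 2, so m(10) = 2.
  α_5 = 6: Horner steps 3 → 5 → 5, so m(6) = 5.
  α_6 = 2: Horner steps 3 → 4 → 5, so m(2) = 5.
Codeword c = [9, 8, 4, 2, 5, 5] ∈ F_11^6.


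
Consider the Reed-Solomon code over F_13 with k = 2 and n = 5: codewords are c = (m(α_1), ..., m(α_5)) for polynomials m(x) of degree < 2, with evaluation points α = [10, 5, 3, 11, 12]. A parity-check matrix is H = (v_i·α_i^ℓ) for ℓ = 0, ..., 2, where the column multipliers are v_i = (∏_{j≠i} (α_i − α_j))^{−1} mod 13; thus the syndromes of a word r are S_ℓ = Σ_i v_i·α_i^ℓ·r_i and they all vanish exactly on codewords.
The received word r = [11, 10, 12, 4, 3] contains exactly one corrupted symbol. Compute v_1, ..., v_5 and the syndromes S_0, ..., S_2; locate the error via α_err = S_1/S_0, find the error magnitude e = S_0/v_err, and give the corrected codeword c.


S = (9, 12, 3), error at position 1, error magnitude e = 6, c = [5, 10, 12, 4, 3].

Step 1: column multipliers v_i = (∏_{j≠i}(α_i − α_j))^{−1} mod 13.
  i = 1 (α = 10): (10−5)(10−3)(10−11)(10−12) = 5·7·(−1)·(−2) = 70 ≡ 5, so v_1 = 5^{−1} = 8 (mod 13).
  i = 2 (α = 5): (5−10)(5−3)(5−11)(5−12) = (−5)·2·(−6)·(−7) = −420 ≡ 9, so v_2 = 9^{−1} = 3 (mod 13).
  i = 3 (α = 3): (3−10)(3−5)(3−11)(3−12) = (−7)·(−2)·(−8)·(−9) = 1008 ≡ 7, so v_3 = 7^{−1} = 2 (mod 13).
  i = 4 (α = 11): (11−10)(11−5)(11−3)(11−12) = 1·6·8·(−1) = −48 ≡ 4, so v_4 = 4^{−1} = 10 (mod 13).
  i = 5 (α = 12): (12−10)(12−5)(12−3)(12−11) = 2·7·9·1 = 126 ≡ 9, so v_5 = 9^{−1} = 3 (mod 13).
  v = [8, 3, 2, 10, 3].
Step 2: syndromes of r = [11, 10, 12, 4, 3] (all sums mod 13).
  S_0 = Σ v_i r_i = 8·11 + 3·10 + 2·12 + 10·4 + 3·3 = 191 ≡ 9.
  S_1 = Σ v_i α_i r_i = 8·10·11 + 3·5·10 + 2·3·12 + 10·11·4 + 3·12·3 = 1650 ≡ 12.
  α_i^2 mod 13 = [9, 12, 9, 4, 1].
  S_2 = Σ v_i α_i^2 r_i = 8·9·11 + 3·12·10 + 2·9·12 + 10·4·4 + 3·1·3 = 1537 ≡ 3.
  S = (9, 12, 3) ≠ 0, so r is not a codeword (an error is present).
Step 3: locate the error. For a single error e at position i, S_ℓ = v_i·e·α_i^ℓ, so α_err = S_1/S_0.
  S_0^{−1} = 9^{−1} = 3 (mod 13), so α_err = 12·3 = 36 ≡ 10 = α_1. Error position i = 1.
  Consistency check: S_2/S_1 = 3·12 = 36 ≡ 10 = α_err ✓ (single-error assumption holds).
Step 4: error magnitude e = S_0/v_1 = S_0·∏_{j≠1}(α_1 − α_j) = 9·5 = 45 ≡ 6 (mod 13).
Step 5: correct position 1: c_1 = r_1 − e = 11 − 6 ≡ 5 (mod 13). Hence c = [5, 10, 12, 4, 3].
  Check: interpolating c through the α_i gives m(x) = 2 + 12·x (degree < 2) with m(α_i) = c_i for every i, so c is indeed a codeword.


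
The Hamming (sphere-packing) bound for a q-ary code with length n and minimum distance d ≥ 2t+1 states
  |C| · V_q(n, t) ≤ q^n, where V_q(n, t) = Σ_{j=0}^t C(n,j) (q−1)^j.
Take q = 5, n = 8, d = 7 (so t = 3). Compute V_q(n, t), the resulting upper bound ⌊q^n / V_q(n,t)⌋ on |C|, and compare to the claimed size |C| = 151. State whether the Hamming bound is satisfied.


V_q(n, t) = 4065, q^n = 390625, Hamming bound = 96, |C| = 151 > bound (violated).

Step 1: Compute V_q(n, t) = Σ_{j=0}^3 C(n, j) (q−1)^j.
  j = 0: C(8,0)·(4)^0 = 1·1 = 1.
  j = 1: C(8,1)·(4)^1 = 8·4 = 32.
  j = 2: C(8,2)·(4)^2 = 28·16 = 448.
  j = 3: C(8,3)·(4)^3 = 56·64 = 3584.
  V_q(n, t) = 1 + 32 + 448 + 3584 = 4065.
Step 2: q^n = 5^8 = 390625.
Step 3: Hamming bound ⌊q^n / V_q(n,t)⌋ = ⌊390625/4065⌋ = 96.
Step 4: Compare |C| = 151 to 96: violated.
The claimed |C| lies above the Hamming bound, so no 5-ary code of length 8 with d ≥ 7 can have 151 codewords.


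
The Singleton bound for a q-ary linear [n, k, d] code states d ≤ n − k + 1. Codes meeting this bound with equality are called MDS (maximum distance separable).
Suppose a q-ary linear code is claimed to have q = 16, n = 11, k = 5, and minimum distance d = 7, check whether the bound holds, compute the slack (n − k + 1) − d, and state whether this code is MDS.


Singleton RHS = n − k + 1 = 7, slack = 0, bound satisfied, MDS.

Singleton bound: d ≤ n − k + 1.
Here n = 11, k = 5, so n − k + 1 = 7.
Given d = 7, check d ≤ 7: YES.
Slack = (n − k + 1) − d = 0.
The code is MDS (slack = 0).
Description: the claimed parameters are [11, 5, 7]_16; such a code would be MDS (meets Singleton bound).


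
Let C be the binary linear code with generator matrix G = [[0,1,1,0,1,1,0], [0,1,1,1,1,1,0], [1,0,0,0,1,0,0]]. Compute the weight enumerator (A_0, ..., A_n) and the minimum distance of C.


Weight distribution: A_0 = 1, A_1 = 1, A_2 = 1, A_3 = 1, A_4 = 2, A_5 = 2. Minimum distance d = 1.

Enumerate all 2^3 = 8 messages m ∈ F_2^3.
For each, compute codeword c = mG in F_2^7, then tally its weight.
  m = 000 → c = 0000000, weight = 0.
  m = 100 → c = 0110110, weight = 4.
  m = 010 → c = 0111110, weight = 5.
  m = 110 → c = 0001000, weight = 1.
  m = 001 → c = 1000100, weight = 2.
  m = 101 → c = 1110010, weight = 4.
  m = 011 → c = 1111010, weight = 5.
  m = 111 → c = 1001100, weight = 3.
Tally weights:
  weight 0: 1 codewords.
  weight 1: 1 codewords.
  weight 2: 1 codewords.
  weight 3: 1 codewords.
  weight 4: 2 codewords.
  weight 5: 2 codewords.
Minimum distance d = smallest w > 0 with A_w > 0 = 1.
Sanity: Σ A_w = 8 = 2^3 = 8 ✓.


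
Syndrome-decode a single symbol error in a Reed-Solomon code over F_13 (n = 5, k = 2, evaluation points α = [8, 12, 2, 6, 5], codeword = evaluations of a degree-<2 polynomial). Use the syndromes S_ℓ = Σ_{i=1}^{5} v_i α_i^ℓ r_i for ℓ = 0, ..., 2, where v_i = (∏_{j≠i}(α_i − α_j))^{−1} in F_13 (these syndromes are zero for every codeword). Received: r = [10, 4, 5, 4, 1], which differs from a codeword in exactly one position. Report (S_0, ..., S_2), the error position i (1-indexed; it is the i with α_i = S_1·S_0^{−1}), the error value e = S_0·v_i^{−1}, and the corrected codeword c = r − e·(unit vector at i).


S = (7, 6, 7), error at position 2, error magnitude e = 8, c = [10, 9, 5, 4, 1].

Step 1: column multipliers v_i = (∏_{j≠i}(α_i − α_j))^{−1} mod 13.
  i = 1 (α = 8): (8−12)(8−2)(8−6)(8−5) = (−4)·6·2·3 = −144 ≡ 12, so v_1 = 12^{−1} = 12 (mod 13).
  i = 2 (α = 12): (12−8)(12−2)(12−6)(12−5) = 4·10·6·7 = 1680 ≡ 3, so v_2 = 3^{−1} = 9 (mod 13).
  i = 3 (α = 2): (2−8)(2−12)(2−6)(2−5) = (−6)·(−10)·(−4)·(−3) = 720 ≡ 5, so v_3 = 5^{−1} = 8 (mod 13).
  i = 4 (α = 6): (6−8)(6−12)(6−2)(6−5) = (−2)·(−6)·4·1 = 48 ≡ 9, so v_4 = 9^{−1} = 3 (mod 13).
  i = 5 (α = 5): (5−8)(5−12)(5−2)(5−6) = (−3)·(−7)·3·(−1) = −63 ≡ 2, so v_5 = 2^{−1} = 7 (mod 13).
  v = [12, 9, 8, 3, 7].
Step 2: syndromes of r = [10, 4, 5, 4, 1] (all sums mod 13).
  S_0 = Σ v_i r_i = 12·10 + 9·4 + 8·5 + 3·4 + 7·1 = 215 ≡ 7.
  S_1 = Σ v_i α_i r_i = 12·8·10 + 9·12·4 + 8·2·5 + 3·6·4 + 7·5·1 = 1579 ≡ 6.
  α_i^2 mod 13 = [12, 1, 4, 10, 12].
  S_2 = Σ v_i α_i^2 r_i = 12·12·10 + 9·1·4 + 8·4·5 + 3·10·4 + 7·12·1 = 1840 ≡ 7.
  S = (7, 6, 7) ≠ 0, so r is not a codeword (an error is present).
Step 3: locate the error. For a single error e at position i, S_ℓ = v_i·e·α_i^ℓ, so α_err = S_1/S_0.
  S_0^{−1} = 7^{−1} = 2 (mod 13), so α_err = 6·2 = 12 ≡ 12 = α_2. Error position i = 2.
  Consistency check: S_2/S_1 = 7·11 = 77 ≡ 12 = α_err ✓ (single-error assumption holds).
Step 4: error magnitude e = S_0/v_2 = S_0·∏_{j≠2}(α_2 − α_j) = 7·3 = 21 ≡ 8 (mod 13).
Step 5: correct position 2: c_2 = r_2 − e = 4 − 8 ≡ 9 (mod 13). Hence c = [10, 9, 5, 4, 1].
  Check: interpolating c through the α_i gives m(x) = 12 + 3·x (degree < 2) with m(α_i) = c_i for every i, so c is indeed a codeword.


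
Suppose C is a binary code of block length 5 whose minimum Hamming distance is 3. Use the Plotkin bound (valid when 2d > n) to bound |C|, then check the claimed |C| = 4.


Plotkin bound M ≤ 6; given |C| = 4 ≤ bound (satisfied).

Check applicability: 2d = 6, n = 5.
2d − n = 1 > 0, so Plotkin applies.
Compute d/(2d−n) = 3/1 ≈ 3.0000.
⌊d/(2d−n)⌋ = 3.
Plotkin bound: M ≤ 2·3 = 6.
Given |C| = 4, check: satisfied.
This |C| is below the Plotkin bound.


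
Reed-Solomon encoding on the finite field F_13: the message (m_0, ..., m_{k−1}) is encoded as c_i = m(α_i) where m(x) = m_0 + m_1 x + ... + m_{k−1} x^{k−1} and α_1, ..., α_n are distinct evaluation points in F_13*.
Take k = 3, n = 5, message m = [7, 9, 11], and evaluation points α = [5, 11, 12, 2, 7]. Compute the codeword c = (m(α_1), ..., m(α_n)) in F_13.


c = [2, 7, 9, 4, 11]

Message polynomial: m(x) = 7 + 9·x + 11·x^2 (mod 13).
For each evaluation point α_i, compute m(α_i) mod 13:
  α_1 = 5: Horner steps 11 → 12 → 2, so m(5) = 2.
  α_2 = 11: Horner steps 11 → 0 → 7, so m(11) = 7.
  α_3 = 12: Horner steps 11 → 11 → 9, so m(12) = 9.
  α_4 = 2: Horner steps 11 → 5 → 4, so m(2) = 4.
  α_5 = 7: Horner steps 11 → 8 → 11, so m(7) = 11.
Codeword c = [2, 7, 9, 4, 11] ∈ F_13^5.


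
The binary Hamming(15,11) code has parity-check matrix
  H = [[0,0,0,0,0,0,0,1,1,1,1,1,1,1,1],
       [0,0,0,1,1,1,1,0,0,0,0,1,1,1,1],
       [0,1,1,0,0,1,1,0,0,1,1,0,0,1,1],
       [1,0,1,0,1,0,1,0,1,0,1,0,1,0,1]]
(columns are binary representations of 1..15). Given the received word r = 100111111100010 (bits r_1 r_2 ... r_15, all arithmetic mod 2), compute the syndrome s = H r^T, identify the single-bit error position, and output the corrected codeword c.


s = (0, 1, 0, 0)^T, error position = 4, corrected codeword c = 100011111100010

Compute s = H r^T mod 2 one row at a time:
  s_1 = 1 + 1 + 1 + 0 + 0 + 0 + 1 + 0 = 4 ≡ 0 (mod 2).
  s_2 = 1 + 1 + 1 + 1 + 0 + 0 + 1 + 0 = 5 ≡ 1 (mod 2).
  s_3 = 0 + 0 + 1 + 1 + 1 + 0 + 1 + 0 = 4 ≡ 0 (mod 2).
  s_4 = 1 + 0 + 1 + 1 + 1 + 0 + 0 + 0 = 4 ≡ 0 (mod 2).
s = (0, 1, 0, 0)^T — this equals column 4 of H (binary 0100), so error is at position 4.
Correct: flip bit 4 of r = 100111111100010 to get c = 100011111100010.


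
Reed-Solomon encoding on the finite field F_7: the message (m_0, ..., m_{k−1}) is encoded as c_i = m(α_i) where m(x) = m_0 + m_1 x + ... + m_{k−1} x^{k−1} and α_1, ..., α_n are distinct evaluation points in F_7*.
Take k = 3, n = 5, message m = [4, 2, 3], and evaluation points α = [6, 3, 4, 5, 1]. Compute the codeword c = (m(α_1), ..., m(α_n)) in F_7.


c = [5, 2, 4, 5, 2]

Message polynomial: m(x) = 4 + 2·x + 3·x^2 (mod 7).
For each evaluation point α_i, compute m(α_i) mod 7:
  α_1 = 6: Horner steps 3 → 6 → 5, so m(6) = 5.
  α_2 = 3: Horner steps 3 → 4 → 2, so m(3) = 2.
  α_3 = 4: Horner steps 3 → 0 → 4, so m(4) = 4.
  α_4 = 5: Horner steps 3 → 3 → 5, so m(5) = 5.
  α_5 = 1: Horner steps 3 → 5 → 2, so m(1) = 2.
Codeword c = [5, 2, 4, 5, 2] ∈ F_7^5.


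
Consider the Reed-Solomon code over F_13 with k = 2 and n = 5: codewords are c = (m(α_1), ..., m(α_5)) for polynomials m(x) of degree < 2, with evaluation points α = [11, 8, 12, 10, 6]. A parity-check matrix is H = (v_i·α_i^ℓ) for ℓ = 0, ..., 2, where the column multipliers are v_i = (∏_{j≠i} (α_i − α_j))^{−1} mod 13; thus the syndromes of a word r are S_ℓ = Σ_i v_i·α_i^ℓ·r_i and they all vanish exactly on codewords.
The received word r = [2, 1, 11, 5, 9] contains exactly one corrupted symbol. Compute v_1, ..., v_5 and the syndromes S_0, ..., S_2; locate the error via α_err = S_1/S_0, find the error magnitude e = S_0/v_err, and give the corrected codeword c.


S = (4, 1, 10), error at position 4, error magnitude e = 12, c = [2, 1, 11, 6, 9].

Step 1: column multipliers v_i = (∏_{j≠i}(α_i − α_j))^{−1} mod 13.
  i = 1 (α = 11): (11−8)(11−12)(11−10)(11−6) = 3·(−1)·1·5 = −15 ≡ 11, so v_1 = 11^{−1} = 6 (mod 13).
  i = 2 (α = 8): (8−11)(8−12)(8−10)(8−6) = (−3)·(−4)·(−2)·2 = −48 ≡ 4, so v_2 = 4^{−1} = 10 (mod 13).
  i = 3 (α = 12): (12−11)(12−8)(12−10)(12−6) = 1·4·2·6 = 48 ≡ 9, so v_3 = 9^{−1} = 3 (mod 13).
  i = 4 (α = 10): (10−11)(10−8)(10−12)(10−6) = (−1)·2·(−2)·4 = 16 ≡ 3, so v_4 = 3^{−1} = 9 (mod 13).
  i = 5 (α = 6): (6−11)(6−8)(6−12)(6−10) = (−5)·(−2)·(−6)·(−4) = 240 ≡ 6, so v_5 = 6^{−1} = 11 (mod 13).
  v = [6, 10, 3, 9, 11].
Step 2: syndromes of r = [2, 1, 11, 5, 9] (all sums mod 13).
  S_0 = Σ v_i r_i = 6·2 + 10·1 + 3·11 + 9·5 + 11·9 = 199 ≡ 4.
  S_1 = Σ v_i α_i r_i = 6·11·2 + 10·8·1 + 3·12·11 + 9·10·5 + 11·6·9 = 1652 ≡ 1.
  α_i^2 mod 13 = [4, 12, 1, 9, 10].
  S_2 = Σ v_i α_i^2 r_i = 6·4·2 + 10·12·1 + 3·1·11 + 9·9·5 + 11·10·9 = 1596 ≡ 10.
  S = (4, 1, 10) ≠ 0, so r is not a codeword (an error is present).
Step 3: locate the error. For a single error e at position i, S_ℓ = v_i·e·α_i^ℓ, so α_err = S_1/S_0.
  S_0^{−1} = 4^{−1} = 10 (mod 13), so α_err = 1·10 = 10 ≡ 10 = α_4. Error position i = 4.
  Consistency check: S_2/S_1 = 10·1 = 10 ≡ 10 = α_err ✓ (single-error assumption holds).
Step 4: error magnitude e = S_0/v_4 = S_0·∏_{j≠4}(α_4 − α_j) = 4·3 = 12 ≡ 12 (mod 13).
Step 5: correct position 4: c_4 = r_4 − e = 5 − 12 ≡ 6 (mod 13). Hence c = [2, 1, 11, 6, 9].
  Check: interpolating c through the α_i gives m(x) = 7 + 9·x (degree < 2) with m(α_i) = c_i for every i, so c is indeed a codeword.


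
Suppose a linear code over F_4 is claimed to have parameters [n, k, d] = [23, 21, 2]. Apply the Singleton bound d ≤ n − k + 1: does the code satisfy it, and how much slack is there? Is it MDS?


Singleton RHS = n − k + 1 = 3, slack = 1, bound satisfied, not MDS.

Singleton bound: d ≤ n − k + 1.
Here n = 23, k = 21, so n − k + 1 = 3.
Given d = 2, check d ≤ 3: YES.
Slack = (n − k + 1) − d = 1.
The code is NOT MDS (slack = 1 > 0).
Description: the claimed parameters are [23, 21, 2]_4; such a code would be non-MDS.


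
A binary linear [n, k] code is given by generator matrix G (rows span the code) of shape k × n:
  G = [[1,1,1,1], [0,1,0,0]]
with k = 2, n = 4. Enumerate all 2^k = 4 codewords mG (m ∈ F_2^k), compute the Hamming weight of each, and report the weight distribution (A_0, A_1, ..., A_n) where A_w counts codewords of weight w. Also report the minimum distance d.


Weight distribution: A_0 = 1, A_1 = 1, A_3 = 1, A_4 = 1. Minimum distance d = 1.

Enumerate all 2^2 = 4 messages m ∈ F_2^2.
For each, compute codeword c = mG in F_2^4, then tally its weight.
  m = 00 → c = 0000, weight = 0.
  m = 10 → c = 1111, weight = 4.
  m = 01 → c = 0100, weight = 1.
  m = 11 → c = 1011, weight = 3.
Tally weights:
  weight 0: 1 codewords.
  weight 1: 1 codewords.
  weight 3: 1 codewords.
  weight 4: 1 codewords.
Minimum distance d = smallest w > 0 with A_w > 0 = 1.
Sanity: Σ A_w = 4 = 2^2 = 4 ✓.


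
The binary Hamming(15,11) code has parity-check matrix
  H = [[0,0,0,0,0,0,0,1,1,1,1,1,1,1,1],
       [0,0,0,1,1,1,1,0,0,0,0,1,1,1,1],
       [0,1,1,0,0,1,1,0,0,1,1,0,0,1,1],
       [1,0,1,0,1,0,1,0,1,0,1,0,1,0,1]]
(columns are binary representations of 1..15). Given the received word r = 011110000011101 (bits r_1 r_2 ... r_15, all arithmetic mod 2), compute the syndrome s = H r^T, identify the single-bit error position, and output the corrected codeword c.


s = (0, 1, 0, 1)^T, error position = 5, corrected codeword c = 011100000011101

Compute s = H r^T mod 2 one row at a time:
  s_1 = 0 + 0 + 0 + 1 + 1 + 1 + 0 + 1 = 4 ≡ 0 (mod 2).
  s_2 = 1 + 1 + 0 + 0 + 1 + 1 + 0 + 1 = 5 ≡ 1 (mod 2).
  s_3 = 1 + 1 + 0 + 0 + 0 + 1 + 0 + 1 = 4 ≡ 0 (mod 2).
  s_4 = 0 + 1 + 1 + 0 + 0 + 1 + 1 + 1 = 5 ≡ 1 (mod 2).
s = (0, 1, 0, 1)^T — this equals column 5 of H (binary 0101), so error is at position 5.
Correct: flip bit 5 of r = 011110000011101 to get c = 011100000011101.


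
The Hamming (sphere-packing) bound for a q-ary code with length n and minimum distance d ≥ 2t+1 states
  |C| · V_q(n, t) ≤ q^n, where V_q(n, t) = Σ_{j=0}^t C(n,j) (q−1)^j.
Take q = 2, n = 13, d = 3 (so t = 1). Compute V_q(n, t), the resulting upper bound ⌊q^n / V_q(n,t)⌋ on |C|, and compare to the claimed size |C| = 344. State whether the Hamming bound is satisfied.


V_q(n, t) = 14, q^n = 8192, Hamming bound = 585, |C| = 344 ≤ bound (satisfied).

Step 1: Compute V_q(n, t) = Σ_{j=0}^1 C(n, j) (q−1)^j.
  j = 0: C(13,0)·(1)^0 = 1·1 = 1.
  j = 1: C(13,1)·(1)^1 = 13·1 = 13.
  V_q(n, t) = 1 + 13 = 14.
Step 2: q^n = 2^13 = 8192.
Step 3: Hamming bound ⌊q^n / V_q(n,t)⌋ = ⌊8192/14⌋ = 585.
Step 4: Compare |C| = 344 to 585: satisfied.
The claimed |C| lies below the Hamming bound.
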